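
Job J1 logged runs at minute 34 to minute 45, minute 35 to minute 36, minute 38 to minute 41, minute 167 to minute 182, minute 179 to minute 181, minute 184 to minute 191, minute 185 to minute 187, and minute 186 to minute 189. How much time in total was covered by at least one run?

33 minutes

Merged: minute 34 to minute 45, minute 167 to minute 182, minute 184 to minute 191.
Lengths: 11 minutes + 15 minutes + 7 minutes = 33 minutes.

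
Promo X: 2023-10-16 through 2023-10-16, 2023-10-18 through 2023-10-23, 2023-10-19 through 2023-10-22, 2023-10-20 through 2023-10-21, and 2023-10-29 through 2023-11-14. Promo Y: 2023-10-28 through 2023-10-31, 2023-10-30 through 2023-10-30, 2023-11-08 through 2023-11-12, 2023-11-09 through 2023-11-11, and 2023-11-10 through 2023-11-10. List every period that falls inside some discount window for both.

2023-10-29 through 2023-10-31, 2023-11-08 through 2023-11-12

A, merged: 2023-10-16 through 2023-10-16, 2023-10-18 through 2023-10-23, 2023-10-29 through 2023-11-14.
B, merged: 2023-10-28 through 2023-10-31, 2023-11-08 through 2023-11-12.
2023-10-16 through 2023-10-16: no overlap with the second set.
2023-10-18 through 2023-10-23: no overlap with the second set.
2023-10-29 through 2023-11-14 meets the second set on 2023-10-29 through 2023-10-31, 2023-11-08 through 2023-11-12.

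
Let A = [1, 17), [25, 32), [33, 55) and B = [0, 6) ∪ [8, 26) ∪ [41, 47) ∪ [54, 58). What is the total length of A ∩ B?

22

A ∩ B = [1, 6), [8, 17), [25, 26), [41, 47), [54, 55).
Total: 5 + 9 + 1 + 6 + 1 = 22.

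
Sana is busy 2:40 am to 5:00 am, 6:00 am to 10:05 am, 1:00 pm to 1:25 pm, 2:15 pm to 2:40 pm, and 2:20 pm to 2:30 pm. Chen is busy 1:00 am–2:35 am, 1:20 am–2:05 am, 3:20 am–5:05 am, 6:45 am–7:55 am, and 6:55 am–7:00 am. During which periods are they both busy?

3:20 am–5:00 am, 6:45 am–7:55 am

A, merged: 2:40 am–5:00 am, 6:00 am–10:05 am, 1:00 pm–1:25 pm, 2:15 pm–2:40 pm.
B, merged: 1:00 am–2:35 am, 3:20 am–5:05 am, 6:45 am–7:55 am.
2:40 am–5:00 am overlaps B on 3:20 am–5:00 am.
6:00 am–10:05 am overlaps B on 6:45 am–7:55 am.
1:00 pm–1:25 pm falls entirely outside B.
2:15 pm–2:40 pm falls entirely outside B.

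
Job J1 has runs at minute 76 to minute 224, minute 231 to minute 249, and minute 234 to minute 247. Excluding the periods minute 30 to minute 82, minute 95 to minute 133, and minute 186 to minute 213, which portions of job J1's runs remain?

minute 82 to minute 95, minute 133 to minute 186, minute 213 to minute 224, minute 231 to minute 249

Merge the first list: minute 76 to minute 224, minute 231 to minute 249.
minute 76 to minute 224 with B removed leaves minute 82 to minute 95, minute 133 to minute 186, minute 213 to minute 224.
minute 231 to minute 249 is untouched.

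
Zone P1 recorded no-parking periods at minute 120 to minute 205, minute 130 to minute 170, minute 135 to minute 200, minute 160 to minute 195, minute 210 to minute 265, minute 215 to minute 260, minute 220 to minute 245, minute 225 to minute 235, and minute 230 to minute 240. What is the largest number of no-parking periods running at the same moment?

At minute 230, 5 of the intervals are simultaneously active.
No point has more.

5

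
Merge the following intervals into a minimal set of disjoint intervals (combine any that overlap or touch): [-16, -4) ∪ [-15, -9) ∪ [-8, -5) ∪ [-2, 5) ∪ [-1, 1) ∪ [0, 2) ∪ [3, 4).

[-16, -4) ∪ [-2, 5)

[-15, -9) overlaps/touches [-16, -4) → extend to [-16, -4).
[-8, -5) overlaps/touches [-16, -4) → extend to [-16, -4).
[-2, 5) is disjoint → start new block.
[-1, 1) overlaps/touches [-2, 5) → extend to [-2, 5).
[0, 2) overlaps/touches [-2, 5) → extend to [-2, 5).
[3, 4) overlaps/touches [-2, 5) → extend to [-2, 5).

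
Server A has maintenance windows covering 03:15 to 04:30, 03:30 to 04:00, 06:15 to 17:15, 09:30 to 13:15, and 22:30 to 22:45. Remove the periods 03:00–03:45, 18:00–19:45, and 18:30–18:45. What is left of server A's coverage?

A, merged: 03:15–04:30, 06:15–17:15, 22:30–22:45.
B, merged: 03:00–03:45, 18:00–19:45.
03:15–04:30 minus B → 03:45–04:30.
06:15–17:15: no B overlap → unchanged.
22:30–22:45: no B overlap → unchanged.

03:45–04:30, 06:15–17:15, 22:30–22:45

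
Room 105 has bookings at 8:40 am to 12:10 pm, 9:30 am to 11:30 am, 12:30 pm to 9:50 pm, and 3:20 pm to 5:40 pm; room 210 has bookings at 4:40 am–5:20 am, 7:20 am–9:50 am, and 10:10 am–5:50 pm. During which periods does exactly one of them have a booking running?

A, merged: 8:40 am–12:10 pm, 12:30 pm–9:50 pm.
A \ B = 9:50 am–10:10 am, 5:50 pm–9:50 pm.
B \ A = 4:40 am–5:20 am, 7:20 am–8:40 am, 12:10 pm–12:30 pm.
Union of the two gives the symmetric difference.

4:40 am–5:20 am, 7:20 am–8:40 am, 9:50 am–10:10 am, 12:10 pm–12:30 pm, 5:50 pm–9:50 pm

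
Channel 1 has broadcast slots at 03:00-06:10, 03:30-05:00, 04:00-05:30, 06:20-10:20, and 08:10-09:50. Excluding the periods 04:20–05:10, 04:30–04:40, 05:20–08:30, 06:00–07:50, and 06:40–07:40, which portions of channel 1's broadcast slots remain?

A, merged: 03:00–06:10, 06:20–10:20.
B, merged: 04:20–05:10, 05:20–08:30.
03:00–06:10 with B removed leaves 03:00–04:20, 05:10–05:20.
06:20–10:20 with B removed leaves 08:30–10:20.

03:00–04:20, 05:10–05:20, 08:30–10:20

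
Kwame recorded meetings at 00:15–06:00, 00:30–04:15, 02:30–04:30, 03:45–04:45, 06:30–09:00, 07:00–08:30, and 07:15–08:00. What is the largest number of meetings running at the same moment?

4

Walk the sorted start/end points keeping a running depth.
The depth first hits 4 at 03:45.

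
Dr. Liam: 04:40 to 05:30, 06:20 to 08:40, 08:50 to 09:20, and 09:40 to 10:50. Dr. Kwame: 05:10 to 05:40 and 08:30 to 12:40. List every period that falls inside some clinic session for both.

05:10-05:30, 08:30-08:40, 08:50-09:20, 09:40-10:50

04:40-05:30 ∩ B → 05:10-05:30.
06:20-08:40 ∩ B → 08:30-08:40.
08:50-09:20 ∩ B → 08:50-09:20.
09:40-10:50 ∩ B → 09:40-10:50.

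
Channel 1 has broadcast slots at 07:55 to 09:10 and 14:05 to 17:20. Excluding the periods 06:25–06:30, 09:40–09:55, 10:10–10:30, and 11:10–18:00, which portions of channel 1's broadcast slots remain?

07:55–09:10

07:55–09:10: no B overlap → unchanged.
14:05–17:20: fully covered by B → removed.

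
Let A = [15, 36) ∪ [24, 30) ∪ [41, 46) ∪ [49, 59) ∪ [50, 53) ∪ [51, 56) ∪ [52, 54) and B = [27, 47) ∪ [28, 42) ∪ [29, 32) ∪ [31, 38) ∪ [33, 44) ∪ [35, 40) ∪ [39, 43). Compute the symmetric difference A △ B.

[15, 27) ∪ [36, 41) ∪ [46, 47) ∪ [49, 59)

Merge the first list: [15, 36), [41, 46), [49, 59).
Merge the second list: [27, 47).
Only in the first: [15, 27), [49, 59).
Only in the second: [36, 41), [46, 47).
Together these are the periods covered by exactly one.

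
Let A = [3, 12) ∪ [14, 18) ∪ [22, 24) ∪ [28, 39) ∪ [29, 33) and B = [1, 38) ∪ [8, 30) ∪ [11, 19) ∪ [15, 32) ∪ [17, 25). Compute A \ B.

First set merges to [3, 12), [14, 18), [22, 24), [28, 39).
Second set merges to [1, 38).
[3, 12) lies entirely inside B → drops out.
[14, 18) lies entirely inside B → drops out.
[22, 24) lies entirely inside B → drops out.
[28, 39) with B removed leaves [38, 39).

[38, 39)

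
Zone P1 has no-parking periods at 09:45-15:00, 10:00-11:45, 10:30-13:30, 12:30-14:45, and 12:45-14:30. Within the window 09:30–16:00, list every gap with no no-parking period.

Covered (merged): 09:45-15:00.
Uncovered inside 09:30-16:00: 09:30-09:45, 15:00-16:00.

09:30-09:45, 15:00-16:00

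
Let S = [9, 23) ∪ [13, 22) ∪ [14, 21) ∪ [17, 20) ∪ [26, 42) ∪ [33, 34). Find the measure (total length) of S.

Merged: [9, 23), [26, 42).
Lengths: 14 + 16 = 30.

30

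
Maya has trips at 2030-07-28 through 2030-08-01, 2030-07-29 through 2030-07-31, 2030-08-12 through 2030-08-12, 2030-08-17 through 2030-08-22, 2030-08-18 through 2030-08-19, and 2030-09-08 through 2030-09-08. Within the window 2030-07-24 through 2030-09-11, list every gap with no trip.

The merged coverage is 2030-07-28 through 2030-08-01, 2030-08-12 through 2030-08-12, 2030-08-17 through 2030-08-22, 2030-09-08 through 2030-09-08.
Gaps within 2030-07-24 through 2030-09-11: 2030-07-24 through 2030-07-27, 2030-08-02 through 2030-08-11, 2030-08-13 through 2030-08-16, 2030-08-23 through 2030-09-07, 2030-09-09 through 2030-09-11.

2030-07-24 through 2030-07-27, 2030-08-02 through 2030-08-11, 2030-08-13 through 2030-08-16, 2030-08-23 through 2030-09-07, 2030-09-09 through 2030-09-11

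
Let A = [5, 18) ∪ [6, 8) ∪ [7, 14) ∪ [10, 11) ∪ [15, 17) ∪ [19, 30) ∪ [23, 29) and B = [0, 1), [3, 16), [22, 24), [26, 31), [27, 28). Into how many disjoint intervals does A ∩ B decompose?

3

Merge the first list: [5, 18), [19, 30).
Merge the second list: [0, 1), [3, 16), [22, 24), [26, 31).
A ∩ B = [5, 16), [22, 24), [26, 30).
That is 3 disjoint pieces.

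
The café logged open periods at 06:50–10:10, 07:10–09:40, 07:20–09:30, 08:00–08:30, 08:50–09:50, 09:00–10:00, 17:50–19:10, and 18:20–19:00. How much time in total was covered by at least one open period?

4 h 40 min

Merged: 06:50–10:10, 17:50–19:10.
Lengths: 3 h 20 min + 1 h 20 min = 4 h 40 min.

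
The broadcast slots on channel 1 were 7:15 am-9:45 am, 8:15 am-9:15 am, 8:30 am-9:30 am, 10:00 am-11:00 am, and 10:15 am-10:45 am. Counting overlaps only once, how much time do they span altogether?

Merged: 7:15 am–9:45 am, 10:00 am–11:00 am.
Lengths: 2 h 30 min + 1 h = 3 h 30 min.

3 h 30 min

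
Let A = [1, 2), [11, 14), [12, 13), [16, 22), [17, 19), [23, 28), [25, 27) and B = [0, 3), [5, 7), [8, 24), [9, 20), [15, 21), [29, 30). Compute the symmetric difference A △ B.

A, merged: [1, 2), [11, 14), [16, 22), [23, 28).
B, merged: [0, 3), [5, 7), [8, 24), [29, 30).
A but not B: [24, 28).
B but not A: [0, 1), [2, 3), [5, 7), [8, 11), [14, 16), [22, 23), [29, 30).
Combining gives A △ B.

[0, 1) ∪ [2, 3) ∪ [5, 7) ∪ [8, 11) ∪ [14, 16) ∪ [22, 23) ∪ [24, 28) ∪ [29, 30)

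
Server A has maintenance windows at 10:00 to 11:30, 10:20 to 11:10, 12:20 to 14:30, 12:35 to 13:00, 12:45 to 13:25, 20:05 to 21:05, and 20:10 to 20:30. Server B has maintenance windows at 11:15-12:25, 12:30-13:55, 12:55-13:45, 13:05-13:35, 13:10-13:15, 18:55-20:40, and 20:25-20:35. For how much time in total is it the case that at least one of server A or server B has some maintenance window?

6 h 40 min

Merge the first list: 10:00–11:30, 12:20–14:30, 20:05–21:05.
Merge the second list: 11:15–12:25, 12:30–13:55, 18:55–20:40.
A ∪ B = 10:00–14:30, 18:55–21:05.
Total: 4 h 30 min + 2 h 10 min = 6 h 40 min.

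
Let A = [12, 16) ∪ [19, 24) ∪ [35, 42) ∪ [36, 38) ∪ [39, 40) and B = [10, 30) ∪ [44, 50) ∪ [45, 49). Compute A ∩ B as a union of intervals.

[12, 16) ∪ [19, 24)

A, merged: [12, 16), [19, 24), [35, 42).
B, merged: [10, 30), [44, 50).
[12, 16) meets the second set on [12, 16).
[19, 24) meets the second set on [19, 24).
[35, 42): no overlap with the second set.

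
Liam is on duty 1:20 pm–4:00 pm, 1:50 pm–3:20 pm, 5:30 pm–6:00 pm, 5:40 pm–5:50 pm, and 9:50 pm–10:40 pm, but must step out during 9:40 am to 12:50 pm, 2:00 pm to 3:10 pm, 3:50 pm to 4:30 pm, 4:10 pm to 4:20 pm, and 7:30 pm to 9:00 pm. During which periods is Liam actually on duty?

1:20 pm-2:00 pm, 3:10 pm-3:50 pm, 5:30 pm-6:00 pm, 9:50 pm-10:40 pm

First set merges to 1:20 pm-4:00 pm, 5:30 pm-6:00 pm, 9:50 pm-10:40 pm.
Second set merges to 9:40 am-12:50 pm, 2:00 pm-3:10 pm, 3:50 pm-4:30 pm, 7:30 pm-9:00 pm.
1:20 pm-4:00 pm \ B = 1:20 pm-2:00 pm, 3:10 pm-3:50 pm.
5:30 pm-6:00 pm: nothing removed.
9:50 pm-10:40 pm: nothing removed.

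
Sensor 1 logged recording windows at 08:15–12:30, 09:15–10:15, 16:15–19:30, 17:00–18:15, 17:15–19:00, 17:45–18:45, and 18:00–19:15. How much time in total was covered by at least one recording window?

7 h 30 min

Merged: 08:15–12:30, 16:15–19:30.
Lengths: 4 h 15 min + 3 h 15 min = 7 h 30 min.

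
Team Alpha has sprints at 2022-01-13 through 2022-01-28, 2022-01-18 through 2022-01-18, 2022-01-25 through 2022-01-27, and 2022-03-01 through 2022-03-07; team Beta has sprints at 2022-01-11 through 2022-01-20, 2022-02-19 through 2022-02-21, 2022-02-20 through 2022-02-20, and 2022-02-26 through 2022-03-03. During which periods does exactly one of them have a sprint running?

Merge the first list: 2022-01-13 through 2022-01-28, 2022-03-01 through 2022-03-07.
Merge the second list: 2022-01-11 through 2022-01-20, 2022-02-19 through 2022-02-21, 2022-02-26 through 2022-03-03.
A but not B: 2022-01-21 through 2022-01-28, 2022-03-04 through 2022-03-07.
B but not A: 2022-01-11 through 2022-01-12, 2022-02-19 through 2022-02-21, 2022-02-26 through 2022-02-28.
Combining gives A △ B.

2022-01-11 through 2022-01-12, 2022-01-21 through 2022-01-28, 2022-02-19 through 2022-02-21, 2022-02-26 through 2022-02-28, 2022-03-04 through 2022-03-07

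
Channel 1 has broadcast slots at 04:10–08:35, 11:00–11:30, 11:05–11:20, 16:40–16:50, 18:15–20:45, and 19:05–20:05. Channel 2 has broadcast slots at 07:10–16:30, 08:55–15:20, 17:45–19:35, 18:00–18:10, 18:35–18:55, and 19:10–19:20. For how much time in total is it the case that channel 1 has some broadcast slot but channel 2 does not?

First set merges to 04:10-08:35, 11:00-11:30, 16:40-16:50, 18:15-20:45.
Second set merges to 07:10-16:30, 17:45-19:35.
A \ B = 04:10-07:10, 16:40-16:50, 19:35-20:45.
Total: 3 h + 10 min + 1 h 10 min = 4 h 20 min.

4 h 20 min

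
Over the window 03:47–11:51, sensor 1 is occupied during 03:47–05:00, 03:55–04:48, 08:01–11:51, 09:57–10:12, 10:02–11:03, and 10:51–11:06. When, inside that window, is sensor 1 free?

05:00–08:01

Covered (merged): 03:47–05:00, 08:01–11:51.
Gaps within 03:47–11:51: 05:00–08:01.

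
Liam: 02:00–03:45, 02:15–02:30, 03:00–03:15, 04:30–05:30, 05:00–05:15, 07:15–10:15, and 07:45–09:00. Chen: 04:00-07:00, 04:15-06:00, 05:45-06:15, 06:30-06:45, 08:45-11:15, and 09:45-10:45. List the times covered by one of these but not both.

02:00-03:45, 04:00-04:30, 05:30-07:00, 07:15-08:45, 10:15-11:15

A, merged: 02:00-03:45, 04:30-05:30, 07:15-10:15.
B, merged: 04:00-07:00, 08:45-11:15.
Only in the first: 02:00-03:45, 07:15-08:45.
Only in the second: 04:00-04:30, 05:30-07:00, 10:15-11:15.
Together these are the periods covered by exactly one.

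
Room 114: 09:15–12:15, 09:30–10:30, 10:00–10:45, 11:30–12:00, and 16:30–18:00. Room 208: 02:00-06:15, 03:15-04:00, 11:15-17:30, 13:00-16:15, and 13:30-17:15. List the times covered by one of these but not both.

Merge the first list: 09:15–12:15, 16:30–18:00.
Merge the second list: 02:00–06:15, 11:15–17:30.
A \ B = 09:15–11:15, 17:30–18:00.
B \ A = 02:00–06:15, 12:15–16:30.
Union of the two gives the symmetric difference.

02:00–06:15, 09:15–11:15, 12:15–16:30, 17:30–18:00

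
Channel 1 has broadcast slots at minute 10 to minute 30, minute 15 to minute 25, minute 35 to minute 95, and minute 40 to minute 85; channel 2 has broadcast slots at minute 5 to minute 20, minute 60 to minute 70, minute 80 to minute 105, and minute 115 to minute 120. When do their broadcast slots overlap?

minute 10 to minute 20, minute 60 to minute 70, minute 80 to minute 95

A, merged: minute 10 to minute 30, minute 35 to minute 95.
minute 10 to minute 30 meets the second set on minute 10 to minute 20.
minute 35 to minute 95 meets the second set on minute 60 to minute 70, minute 80 to minute 95.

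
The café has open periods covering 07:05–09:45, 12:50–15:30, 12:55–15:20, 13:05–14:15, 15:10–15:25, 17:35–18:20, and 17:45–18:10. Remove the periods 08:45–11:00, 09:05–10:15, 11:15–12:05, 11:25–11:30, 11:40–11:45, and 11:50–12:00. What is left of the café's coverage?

07:05–08:45, 12:50–15:30, 17:35–18:20

Merge the first list: 07:05–09:45, 12:50–15:30, 17:35–18:20.
Merge the second list: 08:45–11:00, 11:15–12:05.
07:05–09:45 minus B → 07:05–08:45.
12:50–15:30: no B overlap → unchanged.
17:35–18:20: no B overlap → unchanged.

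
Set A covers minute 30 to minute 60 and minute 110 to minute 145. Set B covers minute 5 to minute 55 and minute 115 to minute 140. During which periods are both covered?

minute 30 to minute 60 ∩ B → minute 30 to minute 55.
minute 110 to minute 145 ∩ B → minute 115 to minute 140.

minute 30 to minute 55, minute 115 to minute 140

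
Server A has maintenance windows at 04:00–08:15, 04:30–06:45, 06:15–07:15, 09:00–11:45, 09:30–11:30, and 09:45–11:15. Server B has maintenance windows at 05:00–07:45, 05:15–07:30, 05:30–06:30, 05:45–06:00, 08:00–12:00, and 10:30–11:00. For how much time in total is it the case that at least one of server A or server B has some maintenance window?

8 h

First set merges to 04:00–08:15, 09:00–11:45.
Second set merges to 05:00–07:45, 08:00–12:00.
A ∪ B = 04:00–12:00.
Total: 8 h.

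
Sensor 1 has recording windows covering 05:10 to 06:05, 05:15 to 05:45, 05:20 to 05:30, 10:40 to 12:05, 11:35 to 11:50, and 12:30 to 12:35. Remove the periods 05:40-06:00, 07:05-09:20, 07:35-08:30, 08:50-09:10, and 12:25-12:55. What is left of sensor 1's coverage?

A, merged: 05:10-06:05, 10:40-12:05, 12:30-12:35.
B, merged: 05:40-06:00, 07:05-09:20, 12:25-12:55.
05:10-06:05 minus B → 05:10-05:40, 06:00-06:05.
10:40-12:05: no B overlap → unchanged.
12:30-12:35: fully covered by B → removed.

05:10-05:40, 06:00-06:05, 10:40-12:05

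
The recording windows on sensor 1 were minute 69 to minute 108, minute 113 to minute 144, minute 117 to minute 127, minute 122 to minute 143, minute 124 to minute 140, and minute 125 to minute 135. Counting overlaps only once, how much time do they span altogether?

Merged: minute 69 to minute 108, minute 113 to minute 144.
Lengths: 39 minutes + 31 minutes = 70 minutes.

70 minutes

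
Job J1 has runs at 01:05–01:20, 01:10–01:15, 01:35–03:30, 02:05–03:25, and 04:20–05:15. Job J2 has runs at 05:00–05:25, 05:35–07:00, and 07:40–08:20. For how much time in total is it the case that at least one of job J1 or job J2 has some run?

First set merges to 01:05-01:20, 01:35-03:30, 04:20-05:15.
A ∪ B = 01:05-01:20, 01:35-03:30, 04:20-05:25, 05:35-07:00, 07:40-08:20.
Total: 15 min + 1 h 55 min + 1 h 5 min + 1 h 25 min + 40 min = 5 h 20 min.

5 h 20 min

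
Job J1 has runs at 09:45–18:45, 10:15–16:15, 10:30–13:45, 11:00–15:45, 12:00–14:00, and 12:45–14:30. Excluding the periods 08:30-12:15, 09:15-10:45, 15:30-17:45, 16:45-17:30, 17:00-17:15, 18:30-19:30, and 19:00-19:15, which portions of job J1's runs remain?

12:15–15:30, 17:45–18:30

First set merges to 09:45–18:45.
Second set merges to 08:30–12:15, 15:30–17:45, 18:30–19:30.
09:45–18:45 minus B → 12:15–15:30, 17:45–18:30.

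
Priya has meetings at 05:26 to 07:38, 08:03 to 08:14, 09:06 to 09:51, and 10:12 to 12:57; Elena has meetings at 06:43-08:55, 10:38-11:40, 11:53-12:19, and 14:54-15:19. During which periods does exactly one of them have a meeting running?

05:26–06:43, 07:38–08:03, 08:14–08:55, 09:06–09:51, 10:12–10:38, 11:40–11:53, 12:19–12:57, 14:54–15:19

A \ B = 05:26–06:43, 09:06–09:51, 10:12–10:38, 11:40–11:53, 12:19–12:57.
B \ A = 07:38–08:03, 08:14–08:55, 14:54–15:19.
Union of the two gives the symmetric difference.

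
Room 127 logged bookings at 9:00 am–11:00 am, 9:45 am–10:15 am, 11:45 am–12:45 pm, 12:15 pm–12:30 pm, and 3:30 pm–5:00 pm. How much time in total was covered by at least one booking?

4 h 30 min

Merged: 9:00 am-11:00 am, 11:45 am-12:45 pm, 3:30 pm-5:00 pm.
Lengths: 2 h + 1 h + 1 h 30 min = 4 h 30 min.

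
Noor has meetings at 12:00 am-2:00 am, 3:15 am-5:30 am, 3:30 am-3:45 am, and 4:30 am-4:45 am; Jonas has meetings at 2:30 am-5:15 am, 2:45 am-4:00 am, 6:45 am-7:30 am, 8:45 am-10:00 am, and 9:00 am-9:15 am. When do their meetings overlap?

3:15 am–5:15 am

A, merged: 12:00 am–2:00 am, 3:15 am–5:30 am.
B, merged: 2:30 am–5:15 am, 6:45 am–7:30 am, 8:45 am–10:00 am.
12:00 am–2:00 am falls entirely outside B.
3:15 am–5:30 am overlaps B on 3:15 am–5:15 am.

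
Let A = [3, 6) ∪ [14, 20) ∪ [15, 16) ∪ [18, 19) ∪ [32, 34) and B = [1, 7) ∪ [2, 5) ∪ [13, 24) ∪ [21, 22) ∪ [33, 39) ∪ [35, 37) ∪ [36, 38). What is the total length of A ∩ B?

10

First set merges to [3, 6), [14, 20), [32, 34).
Second set merges to [1, 7), [13, 24), [33, 39).
A ∩ B = [3, 6), [14, 20), [33, 34).
Total: 3 + 6 + 1 = 10.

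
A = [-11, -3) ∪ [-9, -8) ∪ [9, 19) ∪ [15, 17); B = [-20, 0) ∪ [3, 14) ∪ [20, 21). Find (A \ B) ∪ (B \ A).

[-20, -11) ∪ [-3, 0) ∪ [3, 9) ∪ [14, 19) ∪ [20, 21)

First set merges to [-11, -3), [9, 19).
Only in the first: [14, 19).
Only in the second: [-20, -11), [-3, 0), [3, 9), [20, 21).
Together these are the periods covered by exactly one.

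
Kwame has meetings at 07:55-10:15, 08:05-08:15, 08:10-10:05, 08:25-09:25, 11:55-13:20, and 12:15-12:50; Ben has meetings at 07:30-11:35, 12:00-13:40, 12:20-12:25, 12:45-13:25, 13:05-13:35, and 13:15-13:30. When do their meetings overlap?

A, merged: 07:55-10:15, 11:55-13:20.
B, merged: 07:30-11:35, 12:00-13:40.
07:55-10:15 overlaps B on 07:55-10:15.
11:55-13:20 overlaps B on 12:00-13:20.

07:55-10:15, 12:00-13:20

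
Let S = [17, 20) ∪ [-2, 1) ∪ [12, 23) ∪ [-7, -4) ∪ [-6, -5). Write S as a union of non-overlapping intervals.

Sort by start: [-7, -4), [-6, -5), [-2, 1), [12, 23), [17, 20).
[-6, -5) overlaps/touches [-7, -4) → extend to [-7, -4).
[-2, 1) is disjoint → start new block.
[12, 23) is disjoint → start new block.
[17, 20) overlaps/touches [12, 23) → extend to [12, 23).

[-7, -4) ∪ [-2, 1) ∪ [12, 23)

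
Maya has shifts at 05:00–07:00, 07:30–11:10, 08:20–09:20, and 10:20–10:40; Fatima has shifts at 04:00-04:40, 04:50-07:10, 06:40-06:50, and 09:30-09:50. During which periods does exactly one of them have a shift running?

04:00–04:40, 04:50–05:00, 07:00–07:10, 07:30–09:30, 09:50–11:10

First set merges to 05:00–07:00, 07:30–11:10.
Second set merges to 04:00–04:40, 04:50–07:10, 09:30–09:50.
Only in the first: 07:30–09:30, 09:50–11:10.
Only in the second: 04:00–04:40, 04:50–05:00, 07:00–07:10.
Together these are the periods covered by exactly one.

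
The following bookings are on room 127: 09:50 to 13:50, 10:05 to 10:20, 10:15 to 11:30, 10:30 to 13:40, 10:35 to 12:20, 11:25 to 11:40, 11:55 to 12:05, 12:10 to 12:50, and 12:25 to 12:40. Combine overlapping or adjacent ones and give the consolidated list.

09:50-13:50

10:05-10:20 overlaps/touches 09:50-13:50 → extend to 09:50-13:50.
10:15-11:30 overlaps/touches 09:50-13:50 → extend to 09:50-13:50.
10:30-13:40 overlaps/touches 09:50-13:50 → extend to 09:50-13:50.
10:35-12:20 overlaps/touches 09:50-13:50 → extend to 09:50-13:50.
11:25-11:40 overlaps/touches 09:50-13:50 → extend to 09:50-13:50.
11:55-12:05 overlaps/touches 09:50-13:50 → extend to 09:50-13:50.
12:10-12:50 overlaps/touches 09:50-13:50 → extend to 09:50-13:50.
12:25-12:40 overlaps/touches 09:50-13:50 → extend to 09:50-13:50.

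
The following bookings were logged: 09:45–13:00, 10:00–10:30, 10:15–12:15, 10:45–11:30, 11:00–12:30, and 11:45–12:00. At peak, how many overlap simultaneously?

4

Sweep endpoints in order; track running count of active intervals.
Peak of 4 reached at 11:00.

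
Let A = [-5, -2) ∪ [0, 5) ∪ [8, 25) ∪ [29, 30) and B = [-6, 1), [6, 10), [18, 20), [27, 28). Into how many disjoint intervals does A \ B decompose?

A \ B = [1, 5), [10, 18), [20, 25), [29, 30).
That is 4 disjoint pieces.

4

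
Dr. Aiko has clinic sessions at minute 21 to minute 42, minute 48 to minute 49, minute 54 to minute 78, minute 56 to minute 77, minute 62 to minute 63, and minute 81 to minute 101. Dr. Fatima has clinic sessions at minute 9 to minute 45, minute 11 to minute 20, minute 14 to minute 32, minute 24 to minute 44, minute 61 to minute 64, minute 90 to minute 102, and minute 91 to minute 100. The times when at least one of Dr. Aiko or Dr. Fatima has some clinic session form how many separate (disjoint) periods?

4

A, merged: minute 21 to minute 42, minute 48 to minute 49, minute 54 to minute 78, minute 81 to minute 101.
B, merged: minute 9 to minute 45, minute 61 to minute 64, minute 90 to minute 102.
A ∪ B = minute 9 to minute 45, minute 48 to minute 49, minute 54 to minute 78, minute 81 to minute 102.
That is 4 disjoint pieces.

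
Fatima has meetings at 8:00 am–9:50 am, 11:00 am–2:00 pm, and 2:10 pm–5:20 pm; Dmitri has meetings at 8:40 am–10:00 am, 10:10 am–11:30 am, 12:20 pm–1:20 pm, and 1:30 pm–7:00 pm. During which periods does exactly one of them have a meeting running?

A but not B: 8:00 am–8:40 am, 11:30 am–12:20 pm, 1:20 pm–1:30 pm.
B but not A: 9:50 am–10:00 am, 10:10 am–11:00 am, 2:00 pm–2:10 pm, 5:20 pm–7:00 pm.
Combining gives A △ B.

8:00 am–8:40 am, 9:50 am–10:00 am, 10:10 am–11:00 am, 11:30 am–12:20 pm, 1:20 pm–1:30 pm, 2:00 pm–2:10 pm, 5:20 pm–7:00 pm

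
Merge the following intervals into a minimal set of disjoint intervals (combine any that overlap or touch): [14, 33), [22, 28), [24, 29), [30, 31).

[22, 28) overlaps/touches [14, 33) → extend to [14, 33).
[24, 29) overlaps/touches [14, 33) → extend to [14, 33).
[30, 31) overlaps/touches [14, 33) → extend to [14, 33).

[14, 33)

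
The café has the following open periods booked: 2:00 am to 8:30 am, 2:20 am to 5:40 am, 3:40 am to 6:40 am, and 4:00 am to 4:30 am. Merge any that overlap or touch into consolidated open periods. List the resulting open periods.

2:20 am–5:40 am overlaps/touches 2:00 am–8:30 am → extend to 2:00 am–8:30 am.
3:40 am–6:40 am overlaps/touches 2:00 am–8:30 am → extend to 2:00 am–8:30 am.
4:00 am–4:30 am overlaps/touches 2:00 am–8:30 am → extend to 2:00 am–8:30 am.

2:00 am–8:30 am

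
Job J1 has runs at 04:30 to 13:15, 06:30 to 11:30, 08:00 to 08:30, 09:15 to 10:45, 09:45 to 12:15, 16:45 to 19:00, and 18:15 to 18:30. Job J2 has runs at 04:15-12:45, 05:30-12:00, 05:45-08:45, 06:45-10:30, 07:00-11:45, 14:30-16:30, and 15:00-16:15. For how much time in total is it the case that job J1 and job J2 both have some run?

8 h 15 min

A, merged: 04:30–13:15, 16:45–19:00.
B, merged: 04:15–12:45, 14:30–16:30.
A ∩ B = 04:30–12:45.
Total: 8 h 15 min.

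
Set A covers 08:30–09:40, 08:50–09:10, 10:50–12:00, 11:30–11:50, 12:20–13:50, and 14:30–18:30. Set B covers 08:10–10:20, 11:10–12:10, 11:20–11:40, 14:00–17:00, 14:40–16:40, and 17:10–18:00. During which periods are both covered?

08:30–09:40, 11:10–12:00, 14:30–17:00, 17:10–18:00

Merge the first list: 08:30–09:40, 10:50–12:00, 12:20–13:50, 14:30–18:30.
Merge the second list: 08:10–10:20, 11:10–12:10, 14:00–17:00, 17:10–18:00.
08:30–09:40 ∩ B → 08:30–09:40.
10:50–12:00 ∩ B → 11:10–12:00.
12:20–13:50 meets no B interval.
14:30–18:30 ∩ B → 14:30–17:00, 17:10–18:00.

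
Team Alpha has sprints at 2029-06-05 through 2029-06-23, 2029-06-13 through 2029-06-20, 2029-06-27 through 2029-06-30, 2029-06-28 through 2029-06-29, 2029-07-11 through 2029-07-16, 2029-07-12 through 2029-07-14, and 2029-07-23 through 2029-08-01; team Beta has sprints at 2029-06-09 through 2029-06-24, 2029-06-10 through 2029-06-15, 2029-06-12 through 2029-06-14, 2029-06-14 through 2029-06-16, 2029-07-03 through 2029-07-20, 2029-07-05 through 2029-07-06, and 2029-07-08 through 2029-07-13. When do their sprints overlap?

2029-06-09 through 2029-06-23, 2029-07-11 through 2029-07-16

A, merged: 2029-06-05 through 2029-06-23, 2029-06-27 through 2029-06-30, 2029-07-11 through 2029-07-16, 2029-07-23 through 2029-08-01.
B, merged: 2029-06-09 through 2029-06-24, 2029-07-03 through 2029-07-20.
2029-06-05 through 2029-06-23 meets the second set on 2029-06-09 through 2029-06-23.
2029-06-27 through 2029-06-30: no overlap with the second set.
2029-07-11 through 2029-07-16 meets the second set on 2029-07-11 through 2029-07-16.
2029-07-23 through 2029-08-01: no overlap with the second set.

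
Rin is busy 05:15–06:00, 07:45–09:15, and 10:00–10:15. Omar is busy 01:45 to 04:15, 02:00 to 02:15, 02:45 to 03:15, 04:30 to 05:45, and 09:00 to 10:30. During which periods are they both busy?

05:15-05:45, 09:00-09:15, 10:00-10:15

B, merged: 01:45-04:15, 04:30-05:45, 09:00-10:30.
05:15-06:00 overlaps B on 05:15-05:45.
07:45-09:15 overlaps B on 09:00-09:15.
10:00-10:15 overlaps B on 10:00-10:15.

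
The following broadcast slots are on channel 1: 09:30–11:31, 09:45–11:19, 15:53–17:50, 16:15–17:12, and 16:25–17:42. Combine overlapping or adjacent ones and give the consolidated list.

09:30-11:31, 15:53-17:50

09:45-11:19 overlaps/touches 09:30-11:31 → extend to 09:30-11:31.
15:53-17:50 is disjoint → start new block.
16:15-17:12 overlaps/touches 15:53-17:50 → extend to 15:53-17:50.
16:25-17:42 overlaps/touches 15:53-17:50 → extend to 15:53-17:50.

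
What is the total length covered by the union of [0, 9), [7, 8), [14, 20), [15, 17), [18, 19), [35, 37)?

Merged: [0, 9), [14, 20), [35, 37).
Lengths: 9 + 6 + 2 = 17.

17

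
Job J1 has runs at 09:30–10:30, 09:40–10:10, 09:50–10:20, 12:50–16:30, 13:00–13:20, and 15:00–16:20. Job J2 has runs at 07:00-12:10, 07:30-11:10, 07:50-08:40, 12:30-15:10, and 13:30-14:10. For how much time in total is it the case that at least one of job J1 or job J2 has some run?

9 h 10 min

A, merged: 09:30-10:30, 12:50-16:30.
B, merged: 07:00-12:10, 12:30-15:10.
A ∪ B = 07:00-12:10, 12:30-16:30.
Total: 5 h 10 min + 4 h = 9 h 10 min.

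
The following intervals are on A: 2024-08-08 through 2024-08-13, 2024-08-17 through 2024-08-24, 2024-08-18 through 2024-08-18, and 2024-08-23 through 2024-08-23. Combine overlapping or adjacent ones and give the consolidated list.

2024-08-17 through 2024-08-24 is disjoint → start new block.
2024-08-18 through 2024-08-18 overlaps/touches 2024-08-17 through 2024-08-24 → extend to 2024-08-17 through 2024-08-24.
2024-08-23 through 2024-08-23 overlaps/touches 2024-08-17 through 2024-08-24 → extend to 2024-08-17 through 2024-08-24.

2024-08-08 through 2024-08-13, 2024-08-17 through 2024-08-24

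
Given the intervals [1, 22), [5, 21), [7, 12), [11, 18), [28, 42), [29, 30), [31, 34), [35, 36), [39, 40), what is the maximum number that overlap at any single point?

4

At 11, 4 of the intervals are simultaneously active.
No point has more.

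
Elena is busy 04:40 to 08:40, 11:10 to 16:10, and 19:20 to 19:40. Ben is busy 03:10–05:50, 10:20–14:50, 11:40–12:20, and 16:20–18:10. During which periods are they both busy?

04:40-05:50, 11:10-14:50

Second set merges to 03:10-05:50, 10:20-14:50, 16:20-18:10.
04:40-08:40 ∩ B → 04:40-05:50.
11:10-16:10 ∩ B → 11:10-14:50.
19:20-19:40 meets no B interval.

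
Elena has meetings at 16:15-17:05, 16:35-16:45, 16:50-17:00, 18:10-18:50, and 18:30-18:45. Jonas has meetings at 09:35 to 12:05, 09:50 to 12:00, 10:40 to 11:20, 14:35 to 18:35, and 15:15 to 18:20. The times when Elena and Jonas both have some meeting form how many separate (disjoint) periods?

First set merges to 16:15–17:05, 18:10–18:50.
Second set merges to 09:35–12:05, 14:35–18:35.
A ∩ B = 16:15–17:05, 18:10–18:35.
That is 2 disjoint pieces.

2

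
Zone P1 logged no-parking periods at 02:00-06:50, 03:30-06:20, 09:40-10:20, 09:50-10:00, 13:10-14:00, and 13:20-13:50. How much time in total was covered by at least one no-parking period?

Merged: 02:00-06:50, 09:40-10:20, 13:10-14:00.
Lengths: 4 h 50 min + 40 min + 50 min = 6 h 20 min.

6 h 20 min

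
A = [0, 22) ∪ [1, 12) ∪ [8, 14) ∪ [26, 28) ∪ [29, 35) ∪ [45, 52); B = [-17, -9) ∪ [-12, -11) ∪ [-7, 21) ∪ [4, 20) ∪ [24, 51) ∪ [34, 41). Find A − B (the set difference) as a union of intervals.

First set merges to [0, 22), [26, 28), [29, 35), [45, 52).
Second set merges to [-17, -9), [-7, 21), [24, 51).
[0, 22) \ B = [21, 22).
[26, 28): entirely removed.
[29, 35): entirely removed.
[45, 52) \ B = [51, 52).

[21, 22) ∪ [51, 52)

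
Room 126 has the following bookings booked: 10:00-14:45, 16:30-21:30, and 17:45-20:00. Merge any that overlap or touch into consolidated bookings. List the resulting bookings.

16:30-21:30 is disjoint → start new block.
17:45-20:00 overlaps/touches 16:30-21:30 → extend to 16:30-21:30.

10:00-14:45, 16:30-21:30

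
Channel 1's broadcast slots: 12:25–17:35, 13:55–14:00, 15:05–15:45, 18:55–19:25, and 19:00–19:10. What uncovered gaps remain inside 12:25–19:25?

17:35–18:55

The merged coverage is 12:25–17:35, 18:55–19:25.
Complement within 12:25–19:25: 17:35–18:55.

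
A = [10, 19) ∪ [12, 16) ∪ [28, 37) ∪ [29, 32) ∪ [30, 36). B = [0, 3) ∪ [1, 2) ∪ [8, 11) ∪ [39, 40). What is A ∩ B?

[10, 11)

A, merged: [10, 19), [28, 37).
B, merged: [0, 3), [8, 11), [39, 40).
[10, 19) meets the second set on [10, 11).
[28, 37): no overlap with the second set.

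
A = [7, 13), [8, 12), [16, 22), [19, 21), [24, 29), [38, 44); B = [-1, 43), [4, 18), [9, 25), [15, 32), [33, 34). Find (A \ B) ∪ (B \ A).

First set merges to [7, 13), [16, 22), [24, 29), [38, 44).
Second set merges to [-1, 43).
A \ B = [43, 44).
B \ A = [-1, 7), [13, 16), [22, 24), [29, 38).
Union of the two gives the symmetric difference.

[-1, 7) ∪ [13, 16) ∪ [22, 24) ∪ [29, 38) ∪ [43, 44)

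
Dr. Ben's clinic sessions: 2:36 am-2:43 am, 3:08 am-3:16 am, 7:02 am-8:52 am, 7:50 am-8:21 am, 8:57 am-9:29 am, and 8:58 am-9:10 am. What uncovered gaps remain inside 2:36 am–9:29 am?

The merged coverage is 2:36 am–2:43 am, 3:08 am–3:16 am, 7:02 am–8:52 am, 8:57 am–9:29 am.
Complement within 2:36 am–9:29 am: 2:43 am–3:08 am, 3:16 am–7:02 am, 8:52 am–8:57 am.

2:43 am–3:08 am, 3:16 am–7:02 am, 8:52 am–8:57 am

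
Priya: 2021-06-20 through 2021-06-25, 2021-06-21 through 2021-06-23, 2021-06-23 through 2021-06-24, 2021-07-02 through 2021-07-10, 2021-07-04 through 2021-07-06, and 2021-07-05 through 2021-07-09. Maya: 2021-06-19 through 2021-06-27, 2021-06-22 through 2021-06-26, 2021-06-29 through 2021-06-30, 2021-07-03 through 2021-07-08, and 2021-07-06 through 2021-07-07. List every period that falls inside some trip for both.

2021-06-20 through 2021-06-25, 2021-07-03 through 2021-07-08

First set merges to 2021-06-20 through 2021-06-25, 2021-07-02 through 2021-07-10.
Second set merges to 2021-06-19 through 2021-06-27, 2021-06-29 through 2021-06-30, 2021-07-03 through 2021-07-08.
2021-06-20 through 2021-06-25 ∩ B → 2021-06-20 through 2021-06-25.
2021-07-02 through 2021-07-10 ∩ B → 2021-07-03 through 2021-07-08.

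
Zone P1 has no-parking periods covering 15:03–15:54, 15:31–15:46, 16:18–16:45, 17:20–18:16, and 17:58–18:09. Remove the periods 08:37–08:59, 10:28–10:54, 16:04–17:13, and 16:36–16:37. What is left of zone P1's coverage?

15:03–15:54, 17:20–18:16

First set merges to 15:03–15:54, 16:18–16:45, 17:20–18:16.
Second set merges to 08:37–08:59, 10:28–10:54, 16:04–17:13.
15:03–15:54: nothing removed.
16:18–16:45: entirely removed.
17:20–18:16: nothing removed.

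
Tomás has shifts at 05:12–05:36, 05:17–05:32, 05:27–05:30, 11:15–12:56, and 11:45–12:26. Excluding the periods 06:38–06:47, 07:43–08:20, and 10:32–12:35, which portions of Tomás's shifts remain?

05:12–05:36, 12:35–12:56

First set merges to 05:12–05:36, 11:15–12:56.
05:12–05:36 is untouched.
11:15–12:56 with B removed leaves 12:35–12:56.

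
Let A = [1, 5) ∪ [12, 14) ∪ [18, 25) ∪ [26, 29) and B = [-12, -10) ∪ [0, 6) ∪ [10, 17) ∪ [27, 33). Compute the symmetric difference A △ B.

A but not B: [18, 25), [26, 27).
B but not A: [-12, -10), [0, 1), [5, 6), [10, 12), [14, 17), [29, 33).
Combining gives A △ B.

[-12, -10) ∪ [0, 1) ∪ [5, 6) ∪ [10, 12) ∪ [14, 17) ∪ [18, 25) ∪ [26, 27) ∪ [29, 33)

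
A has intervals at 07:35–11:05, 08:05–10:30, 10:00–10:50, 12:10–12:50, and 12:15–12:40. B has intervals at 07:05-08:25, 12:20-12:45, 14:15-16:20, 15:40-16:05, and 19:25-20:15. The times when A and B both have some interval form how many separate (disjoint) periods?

2

Merge the first list: 07:35–11:05, 12:10–12:50.
Merge the second list: 07:05–08:25, 12:20–12:45, 14:15–16:20, 19:25–20:15.
A ∩ B = 07:35–08:25, 12:20–12:45.
That is 2 disjoint pieces.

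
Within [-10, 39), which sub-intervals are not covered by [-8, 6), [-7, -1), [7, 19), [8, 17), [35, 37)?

The merged coverage is [-8, 6), [7, 19), [35, 37).
Uncovered inside [-10, 39): [-10, -8), [6, 7), [19, 35), [37, 39).

[-10, -8) ∪ [6, 7) ∪ [19, 35) ∪ [37, 39)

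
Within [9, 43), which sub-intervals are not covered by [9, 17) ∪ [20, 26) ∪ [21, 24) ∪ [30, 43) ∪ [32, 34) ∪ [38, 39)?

The merged coverage is [9, 17), [20, 26), [30, 43).
Complement within [9, 43): [17, 20), [26, 30).

[17, 20) ∪ [26, 30)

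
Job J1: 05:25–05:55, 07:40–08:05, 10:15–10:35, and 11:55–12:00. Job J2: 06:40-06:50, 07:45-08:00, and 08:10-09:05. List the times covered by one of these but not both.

05:25–05:55, 06:40–06:50, 07:40–07:45, 08:00–08:05, 08:10–09:05, 10:15–10:35, 11:55–12:00

Only in the first: 05:25–05:55, 07:40–07:45, 08:00–08:05, 10:15–10:35, 11:55–12:00.
Only in the second: 06:40–06:50, 08:10–09:05.
Together these are the periods covered by exactly one.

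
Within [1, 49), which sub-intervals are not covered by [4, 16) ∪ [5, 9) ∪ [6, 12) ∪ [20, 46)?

After merging, the occupied span is [4, 16), [20, 46).
Gaps within [1, 49): [1, 4), [16, 20), [46, 49).

[1, 4) ∪ [16, 20) ∪ [46, 49)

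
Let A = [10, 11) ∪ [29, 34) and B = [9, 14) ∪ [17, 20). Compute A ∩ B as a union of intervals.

[10, 11) meets the second set on [10, 11).
[29, 34): no overlap with the second set.

[10, 11)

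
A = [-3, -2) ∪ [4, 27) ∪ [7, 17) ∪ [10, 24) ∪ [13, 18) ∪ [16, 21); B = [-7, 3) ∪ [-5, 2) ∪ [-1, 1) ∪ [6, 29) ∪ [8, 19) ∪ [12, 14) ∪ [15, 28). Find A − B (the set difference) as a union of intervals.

Merge the first list: [-3, -2), [4, 27).
Merge the second list: [-7, 3), [6, 29).
[-3, -2): entirely removed.
[4, 27) \ B = [4, 6).

[4, 6)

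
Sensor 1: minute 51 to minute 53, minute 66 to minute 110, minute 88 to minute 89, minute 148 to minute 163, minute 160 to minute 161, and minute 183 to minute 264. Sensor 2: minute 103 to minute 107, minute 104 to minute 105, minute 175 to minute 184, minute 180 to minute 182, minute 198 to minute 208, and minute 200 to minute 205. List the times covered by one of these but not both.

minute 51 to minute 53, minute 66 to minute 103, minute 107 to minute 110, minute 148 to minute 163, minute 175 to minute 183, minute 184 to minute 198, minute 208 to minute 264

Merge the first list: minute 51 to minute 53, minute 66 to minute 110, minute 148 to minute 163, minute 183 to minute 264.
Merge the second list: minute 103 to minute 107, minute 175 to minute 184, minute 198 to minute 208.
Only in the first: minute 51 to minute 53, minute 66 to minute 103, minute 107 to minute 110, minute 148 to minute 163, minute 184 to minute 198, minute 208 to minute 264.
Only in the second: minute 175 to minute 183.
Together these are the periods covered by exactly one.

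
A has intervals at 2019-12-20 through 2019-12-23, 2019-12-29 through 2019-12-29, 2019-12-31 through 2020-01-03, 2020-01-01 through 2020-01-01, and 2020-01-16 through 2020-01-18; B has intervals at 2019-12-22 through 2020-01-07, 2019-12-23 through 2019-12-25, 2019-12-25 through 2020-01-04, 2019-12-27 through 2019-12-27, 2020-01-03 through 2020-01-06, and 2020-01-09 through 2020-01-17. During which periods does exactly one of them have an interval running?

A, merged: 2019-12-20 through 2019-12-23, 2019-12-29 through 2019-12-29, 2019-12-31 through 2020-01-03, 2020-01-16 through 2020-01-18.
B, merged: 2019-12-22 through 2020-01-07, 2020-01-09 through 2020-01-17.
A \ B = 2019-12-20 through 2019-12-21, 2020-01-18 through 2020-01-18.
B \ A = 2019-12-24 through 2019-12-28, 2019-12-30 through 2019-12-30, 2020-01-04 through 2020-01-07, 2020-01-09 through 2020-01-15.
Union of the two gives the symmetric difference.

2019-12-20 through 2019-12-21, 2019-12-24 through 2019-12-28, 2019-12-30 through 2019-12-30, 2020-01-04 through 2020-01-07, 2020-01-09 through 2020-01-15, 2020-01-18 through 2020-01-18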